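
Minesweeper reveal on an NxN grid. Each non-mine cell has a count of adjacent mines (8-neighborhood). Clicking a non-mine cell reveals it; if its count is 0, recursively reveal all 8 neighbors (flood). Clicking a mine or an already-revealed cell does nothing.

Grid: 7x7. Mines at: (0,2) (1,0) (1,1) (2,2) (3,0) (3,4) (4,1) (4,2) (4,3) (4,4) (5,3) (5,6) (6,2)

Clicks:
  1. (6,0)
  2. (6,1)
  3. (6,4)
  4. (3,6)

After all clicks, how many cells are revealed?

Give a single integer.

Answer: 21

Derivation:
Click 1 (6,0) count=0: revealed 4 new [(5,0) (5,1) (6,0) (6,1)] -> total=4
Click 2 (6,1) count=1: revealed 0 new [(none)] -> total=4
Click 3 (6,4) count=1: revealed 1 new [(6,4)] -> total=5
Click 4 (3,6) count=0: revealed 16 new [(0,3) (0,4) (0,5) (0,6) (1,3) (1,4) (1,5) (1,6) (2,3) (2,4) (2,5) (2,6) (3,5) (3,6) (4,5) (4,6)] -> total=21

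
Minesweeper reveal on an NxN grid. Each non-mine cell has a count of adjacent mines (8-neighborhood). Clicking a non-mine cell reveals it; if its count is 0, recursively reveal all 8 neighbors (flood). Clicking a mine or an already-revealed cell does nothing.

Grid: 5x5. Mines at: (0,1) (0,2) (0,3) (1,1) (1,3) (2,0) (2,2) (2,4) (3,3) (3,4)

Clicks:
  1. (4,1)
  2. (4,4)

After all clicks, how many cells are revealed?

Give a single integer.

Answer: 7

Derivation:
Click 1 (4,1) count=0: revealed 6 new [(3,0) (3,1) (3,2) (4,0) (4,1) (4,2)] -> total=6
Click 2 (4,4) count=2: revealed 1 new [(4,4)] -> total=7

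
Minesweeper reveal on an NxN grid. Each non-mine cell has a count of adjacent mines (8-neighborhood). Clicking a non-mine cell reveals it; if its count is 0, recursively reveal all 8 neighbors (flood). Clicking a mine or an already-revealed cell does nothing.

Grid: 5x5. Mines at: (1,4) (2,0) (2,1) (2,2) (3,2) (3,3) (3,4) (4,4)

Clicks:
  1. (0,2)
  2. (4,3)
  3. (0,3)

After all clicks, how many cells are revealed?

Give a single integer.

Answer: 9

Derivation:
Click 1 (0,2) count=0: revealed 8 new [(0,0) (0,1) (0,2) (0,3) (1,0) (1,1) (1,2) (1,3)] -> total=8
Click 2 (4,3) count=4: revealed 1 new [(4,3)] -> total=9
Click 3 (0,3) count=1: revealed 0 new [(none)] -> total=9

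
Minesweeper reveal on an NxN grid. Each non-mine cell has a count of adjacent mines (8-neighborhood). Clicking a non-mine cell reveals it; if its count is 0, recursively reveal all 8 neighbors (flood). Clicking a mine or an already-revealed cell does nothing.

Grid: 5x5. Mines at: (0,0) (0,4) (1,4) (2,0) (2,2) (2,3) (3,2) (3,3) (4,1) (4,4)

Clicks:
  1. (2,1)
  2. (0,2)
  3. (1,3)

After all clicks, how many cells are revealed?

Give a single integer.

Click 1 (2,1) count=3: revealed 1 new [(2,1)] -> total=1
Click 2 (0,2) count=0: revealed 6 new [(0,1) (0,2) (0,3) (1,1) (1,2) (1,3)] -> total=7
Click 3 (1,3) count=4: revealed 0 new [(none)] -> total=7

Answer: 7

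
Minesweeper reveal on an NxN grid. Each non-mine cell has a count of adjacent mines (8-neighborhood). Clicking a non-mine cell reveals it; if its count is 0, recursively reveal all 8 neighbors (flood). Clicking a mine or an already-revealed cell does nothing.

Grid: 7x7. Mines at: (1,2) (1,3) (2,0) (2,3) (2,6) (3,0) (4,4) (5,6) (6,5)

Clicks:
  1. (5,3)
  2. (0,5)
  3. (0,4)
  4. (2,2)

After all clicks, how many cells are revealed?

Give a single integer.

Click 1 (5,3) count=1: revealed 1 new [(5,3)] -> total=1
Click 2 (0,5) count=0: revealed 6 new [(0,4) (0,5) (0,6) (1,4) (1,5) (1,6)] -> total=7
Click 3 (0,4) count=1: revealed 0 new [(none)] -> total=7
Click 4 (2,2) count=3: revealed 1 new [(2,2)] -> total=8

Answer: 8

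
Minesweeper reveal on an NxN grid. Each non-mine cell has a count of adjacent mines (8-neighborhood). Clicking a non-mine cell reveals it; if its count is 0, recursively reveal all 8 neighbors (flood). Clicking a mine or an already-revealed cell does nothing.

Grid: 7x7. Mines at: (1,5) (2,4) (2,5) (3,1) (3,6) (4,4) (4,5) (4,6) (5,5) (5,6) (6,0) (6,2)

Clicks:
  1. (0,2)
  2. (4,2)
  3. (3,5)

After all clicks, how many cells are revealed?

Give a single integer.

Answer: 16

Derivation:
Click 1 (0,2) count=0: revealed 14 new [(0,0) (0,1) (0,2) (0,3) (0,4) (1,0) (1,1) (1,2) (1,3) (1,4) (2,0) (2,1) (2,2) (2,3)] -> total=14
Click 2 (4,2) count=1: revealed 1 new [(4,2)] -> total=15
Click 3 (3,5) count=6: revealed 1 new [(3,5)] -> total=16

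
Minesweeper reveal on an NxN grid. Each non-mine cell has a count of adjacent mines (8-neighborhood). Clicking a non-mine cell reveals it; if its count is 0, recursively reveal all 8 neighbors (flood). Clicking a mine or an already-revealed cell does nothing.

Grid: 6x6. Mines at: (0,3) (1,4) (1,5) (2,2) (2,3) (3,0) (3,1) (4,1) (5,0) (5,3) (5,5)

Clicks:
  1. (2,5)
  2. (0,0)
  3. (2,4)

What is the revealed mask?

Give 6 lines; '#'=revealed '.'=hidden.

Answer: ###...
###...
##..##
......
......
......

Derivation:
Click 1 (2,5) count=2: revealed 1 new [(2,5)] -> total=1
Click 2 (0,0) count=0: revealed 8 new [(0,0) (0,1) (0,2) (1,0) (1,1) (1,2) (2,0) (2,1)] -> total=9
Click 3 (2,4) count=3: revealed 1 new [(2,4)] -> total=10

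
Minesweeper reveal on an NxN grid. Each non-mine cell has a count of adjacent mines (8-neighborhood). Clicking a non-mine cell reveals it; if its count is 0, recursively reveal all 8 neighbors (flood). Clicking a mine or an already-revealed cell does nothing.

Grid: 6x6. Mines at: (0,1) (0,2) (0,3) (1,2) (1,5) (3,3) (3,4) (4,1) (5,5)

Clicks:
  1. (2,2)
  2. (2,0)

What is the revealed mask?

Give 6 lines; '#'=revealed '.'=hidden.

Answer: ......
##....
###...
##....
......
......

Derivation:
Click 1 (2,2) count=2: revealed 1 new [(2,2)] -> total=1
Click 2 (2,0) count=0: revealed 6 new [(1,0) (1,1) (2,0) (2,1) (3,0) (3,1)] -> total=7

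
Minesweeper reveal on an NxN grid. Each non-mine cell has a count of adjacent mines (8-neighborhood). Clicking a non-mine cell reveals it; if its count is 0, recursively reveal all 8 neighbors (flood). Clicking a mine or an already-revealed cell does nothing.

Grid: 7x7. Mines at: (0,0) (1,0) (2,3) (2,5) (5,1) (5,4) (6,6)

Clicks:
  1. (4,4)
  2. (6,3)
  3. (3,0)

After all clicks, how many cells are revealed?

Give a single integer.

Click 1 (4,4) count=1: revealed 1 new [(4,4)] -> total=1
Click 2 (6,3) count=1: revealed 1 new [(6,3)] -> total=2
Click 3 (3,0) count=0: revealed 9 new [(2,0) (2,1) (2,2) (3,0) (3,1) (3,2) (4,0) (4,1) (4,2)] -> total=11

Answer: 11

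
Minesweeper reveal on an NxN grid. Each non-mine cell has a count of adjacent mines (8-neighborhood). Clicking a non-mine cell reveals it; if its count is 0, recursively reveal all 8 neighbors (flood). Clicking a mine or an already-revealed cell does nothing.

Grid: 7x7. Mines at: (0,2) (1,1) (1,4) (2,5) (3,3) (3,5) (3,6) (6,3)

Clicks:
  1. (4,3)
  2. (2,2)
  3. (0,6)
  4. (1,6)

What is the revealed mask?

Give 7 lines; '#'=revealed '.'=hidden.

Answer: .....##
.....##
..#....
.......
...#...
.......
.......

Derivation:
Click 1 (4,3) count=1: revealed 1 new [(4,3)] -> total=1
Click 2 (2,2) count=2: revealed 1 new [(2,2)] -> total=2
Click 3 (0,6) count=0: revealed 4 new [(0,5) (0,6) (1,5) (1,6)] -> total=6
Click 4 (1,6) count=1: revealed 0 new [(none)] -> total=6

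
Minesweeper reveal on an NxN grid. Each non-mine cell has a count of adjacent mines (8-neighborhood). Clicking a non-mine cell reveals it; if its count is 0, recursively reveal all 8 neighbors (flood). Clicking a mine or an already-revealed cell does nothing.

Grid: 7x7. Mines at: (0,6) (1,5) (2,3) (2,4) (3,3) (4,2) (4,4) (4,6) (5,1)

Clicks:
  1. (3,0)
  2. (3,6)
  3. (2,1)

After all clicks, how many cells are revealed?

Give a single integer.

Click 1 (3,0) count=0: revealed 18 new [(0,0) (0,1) (0,2) (0,3) (0,4) (1,0) (1,1) (1,2) (1,3) (1,4) (2,0) (2,1) (2,2) (3,0) (3,1) (3,2) (4,0) (4,1)] -> total=18
Click 2 (3,6) count=1: revealed 1 new [(3,6)] -> total=19
Click 3 (2,1) count=0: revealed 0 new [(none)] -> total=19

Answer: 19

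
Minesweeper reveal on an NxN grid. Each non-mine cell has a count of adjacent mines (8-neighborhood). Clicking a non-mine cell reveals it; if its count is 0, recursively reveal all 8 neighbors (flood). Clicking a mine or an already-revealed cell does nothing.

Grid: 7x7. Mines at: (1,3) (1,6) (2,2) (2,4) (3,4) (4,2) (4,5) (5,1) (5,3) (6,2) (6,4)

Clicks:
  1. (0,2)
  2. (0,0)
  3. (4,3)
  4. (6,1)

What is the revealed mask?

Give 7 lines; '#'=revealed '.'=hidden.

Answer: ###....
###....
##.....
##.....
##.#...
.......
.#.....

Derivation:
Click 1 (0,2) count=1: revealed 1 new [(0,2)] -> total=1
Click 2 (0,0) count=0: revealed 11 new [(0,0) (0,1) (1,0) (1,1) (1,2) (2,0) (2,1) (3,0) (3,1) (4,0) (4,1)] -> total=12
Click 3 (4,3) count=3: revealed 1 new [(4,3)] -> total=13
Click 4 (6,1) count=2: revealed 1 new [(6,1)] -> total=14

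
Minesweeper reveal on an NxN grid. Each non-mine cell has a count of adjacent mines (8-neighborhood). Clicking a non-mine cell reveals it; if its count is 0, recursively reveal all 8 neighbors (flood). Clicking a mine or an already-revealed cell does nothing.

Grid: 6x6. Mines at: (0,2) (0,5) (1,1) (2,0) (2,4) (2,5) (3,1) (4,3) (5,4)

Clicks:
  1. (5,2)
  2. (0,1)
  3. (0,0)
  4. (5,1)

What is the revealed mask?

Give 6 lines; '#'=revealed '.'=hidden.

Click 1 (5,2) count=1: revealed 1 new [(5,2)] -> total=1
Click 2 (0,1) count=2: revealed 1 new [(0,1)] -> total=2
Click 3 (0,0) count=1: revealed 1 new [(0,0)] -> total=3
Click 4 (5,1) count=0: revealed 5 new [(4,0) (4,1) (4,2) (5,0) (5,1)] -> total=8

Answer: ##....
......
......
......
###...
###...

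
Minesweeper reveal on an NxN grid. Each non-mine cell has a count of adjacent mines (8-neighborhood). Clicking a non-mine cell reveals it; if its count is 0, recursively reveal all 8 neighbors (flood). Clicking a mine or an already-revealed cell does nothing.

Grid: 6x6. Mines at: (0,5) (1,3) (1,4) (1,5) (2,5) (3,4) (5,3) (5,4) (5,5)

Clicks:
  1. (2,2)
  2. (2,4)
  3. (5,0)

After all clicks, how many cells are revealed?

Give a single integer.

Answer: 22

Derivation:
Click 1 (2,2) count=1: revealed 1 new [(2,2)] -> total=1
Click 2 (2,4) count=5: revealed 1 new [(2,4)] -> total=2
Click 3 (5,0) count=0: revealed 20 new [(0,0) (0,1) (0,2) (1,0) (1,1) (1,2) (2,0) (2,1) (2,3) (3,0) (3,1) (3,2) (3,3) (4,0) (4,1) (4,2) (4,3) (5,0) (5,1) (5,2)] -> total=22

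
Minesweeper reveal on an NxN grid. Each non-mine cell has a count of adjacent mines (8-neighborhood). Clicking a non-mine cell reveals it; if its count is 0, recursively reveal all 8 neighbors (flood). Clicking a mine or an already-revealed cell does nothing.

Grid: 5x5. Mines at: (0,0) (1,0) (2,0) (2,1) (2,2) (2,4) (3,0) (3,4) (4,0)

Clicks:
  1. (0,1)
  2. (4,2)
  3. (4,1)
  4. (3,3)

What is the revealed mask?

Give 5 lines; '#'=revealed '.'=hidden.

Click 1 (0,1) count=2: revealed 1 new [(0,1)] -> total=1
Click 2 (4,2) count=0: revealed 6 new [(3,1) (3,2) (3,3) (4,1) (4,2) (4,3)] -> total=7
Click 3 (4,1) count=2: revealed 0 new [(none)] -> total=7
Click 4 (3,3) count=3: revealed 0 new [(none)] -> total=7

Answer: .#...
.....
.....
.###.
.###.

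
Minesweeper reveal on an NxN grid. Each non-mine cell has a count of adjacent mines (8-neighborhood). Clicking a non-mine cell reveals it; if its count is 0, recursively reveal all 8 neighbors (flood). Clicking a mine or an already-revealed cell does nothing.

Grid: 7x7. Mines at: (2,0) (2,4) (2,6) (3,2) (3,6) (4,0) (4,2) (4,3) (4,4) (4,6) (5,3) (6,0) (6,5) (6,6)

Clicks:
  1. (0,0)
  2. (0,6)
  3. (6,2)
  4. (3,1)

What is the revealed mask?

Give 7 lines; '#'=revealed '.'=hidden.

Click 1 (0,0) count=0: revealed 17 new [(0,0) (0,1) (0,2) (0,3) (0,4) (0,5) (0,6) (1,0) (1,1) (1,2) (1,3) (1,4) (1,5) (1,6) (2,1) (2,2) (2,3)] -> total=17
Click 2 (0,6) count=0: revealed 0 new [(none)] -> total=17
Click 3 (6,2) count=1: revealed 1 new [(6,2)] -> total=18
Click 4 (3,1) count=4: revealed 1 new [(3,1)] -> total=19

Answer: #######
#######
.###...
.#.....
.......
.......
..#....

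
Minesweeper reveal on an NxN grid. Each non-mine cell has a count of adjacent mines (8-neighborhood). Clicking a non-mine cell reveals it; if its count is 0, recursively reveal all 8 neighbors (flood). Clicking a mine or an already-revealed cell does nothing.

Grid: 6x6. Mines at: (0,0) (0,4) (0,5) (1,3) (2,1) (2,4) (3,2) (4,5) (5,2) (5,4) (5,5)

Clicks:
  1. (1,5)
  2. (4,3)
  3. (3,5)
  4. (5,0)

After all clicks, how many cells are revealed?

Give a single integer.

Click 1 (1,5) count=3: revealed 1 new [(1,5)] -> total=1
Click 2 (4,3) count=3: revealed 1 new [(4,3)] -> total=2
Click 3 (3,5) count=2: revealed 1 new [(3,5)] -> total=3
Click 4 (5,0) count=0: revealed 6 new [(3,0) (3,1) (4,0) (4,1) (5,0) (5,1)] -> total=9

Answer: 9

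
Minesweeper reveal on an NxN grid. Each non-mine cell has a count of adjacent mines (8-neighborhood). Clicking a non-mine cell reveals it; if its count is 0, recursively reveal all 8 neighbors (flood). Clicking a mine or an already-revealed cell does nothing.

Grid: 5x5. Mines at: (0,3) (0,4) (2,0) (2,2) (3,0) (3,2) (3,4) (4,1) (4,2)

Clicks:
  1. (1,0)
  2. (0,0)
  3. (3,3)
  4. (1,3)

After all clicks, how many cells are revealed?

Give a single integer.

Click 1 (1,0) count=1: revealed 1 new [(1,0)] -> total=1
Click 2 (0,0) count=0: revealed 5 new [(0,0) (0,1) (0,2) (1,1) (1,2)] -> total=6
Click 3 (3,3) count=4: revealed 1 new [(3,3)] -> total=7
Click 4 (1,3) count=3: revealed 1 new [(1,3)] -> total=8

Answer: 8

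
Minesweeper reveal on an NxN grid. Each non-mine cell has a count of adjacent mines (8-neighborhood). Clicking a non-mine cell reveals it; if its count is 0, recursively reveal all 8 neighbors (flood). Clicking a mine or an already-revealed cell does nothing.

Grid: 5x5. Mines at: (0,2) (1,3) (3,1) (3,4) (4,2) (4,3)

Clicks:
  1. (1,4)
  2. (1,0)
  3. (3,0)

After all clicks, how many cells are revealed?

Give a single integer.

Answer: 8

Derivation:
Click 1 (1,4) count=1: revealed 1 new [(1,4)] -> total=1
Click 2 (1,0) count=0: revealed 6 new [(0,0) (0,1) (1,0) (1,1) (2,0) (2,1)] -> total=7
Click 3 (3,0) count=1: revealed 1 new [(3,0)] -> total=8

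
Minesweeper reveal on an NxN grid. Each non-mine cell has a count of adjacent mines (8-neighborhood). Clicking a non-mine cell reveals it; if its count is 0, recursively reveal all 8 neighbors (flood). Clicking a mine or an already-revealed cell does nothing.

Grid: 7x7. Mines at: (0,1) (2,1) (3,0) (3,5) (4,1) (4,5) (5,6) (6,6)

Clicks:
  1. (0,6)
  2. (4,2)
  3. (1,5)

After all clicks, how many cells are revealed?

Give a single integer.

Answer: 33

Derivation:
Click 1 (0,6) count=0: revealed 33 new [(0,2) (0,3) (0,4) (0,5) (0,6) (1,2) (1,3) (1,4) (1,5) (1,6) (2,2) (2,3) (2,4) (2,5) (2,6) (3,2) (3,3) (3,4) (4,2) (4,3) (4,4) (5,0) (5,1) (5,2) (5,3) (5,4) (5,5) (6,0) (6,1) (6,2) (6,3) (6,4) (6,5)] -> total=33
Click 2 (4,2) count=1: revealed 0 new [(none)] -> total=33
Click 3 (1,5) count=0: revealed 0 new [(none)] -> total=33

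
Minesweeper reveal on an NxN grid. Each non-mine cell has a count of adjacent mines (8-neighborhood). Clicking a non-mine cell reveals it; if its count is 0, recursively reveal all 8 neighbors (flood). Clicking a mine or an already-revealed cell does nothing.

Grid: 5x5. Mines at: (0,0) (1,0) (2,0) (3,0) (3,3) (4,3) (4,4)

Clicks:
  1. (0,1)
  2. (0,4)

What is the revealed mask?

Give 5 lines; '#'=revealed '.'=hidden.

Answer: .####
.####
.####
.....
.....

Derivation:
Click 1 (0,1) count=2: revealed 1 new [(0,1)] -> total=1
Click 2 (0,4) count=0: revealed 11 new [(0,2) (0,3) (0,4) (1,1) (1,2) (1,3) (1,4) (2,1) (2,2) (2,3) (2,4)] -> total=12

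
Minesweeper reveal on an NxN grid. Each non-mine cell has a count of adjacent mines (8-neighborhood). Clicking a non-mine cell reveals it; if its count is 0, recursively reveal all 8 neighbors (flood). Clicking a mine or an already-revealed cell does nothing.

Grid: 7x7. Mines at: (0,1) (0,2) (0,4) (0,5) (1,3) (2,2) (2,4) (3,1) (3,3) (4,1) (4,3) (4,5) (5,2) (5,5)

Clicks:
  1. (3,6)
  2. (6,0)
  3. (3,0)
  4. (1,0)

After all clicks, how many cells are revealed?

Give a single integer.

Click 1 (3,6) count=1: revealed 1 new [(3,6)] -> total=1
Click 2 (6,0) count=0: revealed 4 new [(5,0) (5,1) (6,0) (6,1)] -> total=5
Click 3 (3,0) count=2: revealed 1 new [(3,0)] -> total=6
Click 4 (1,0) count=1: revealed 1 new [(1,0)] -> total=7

Answer: 7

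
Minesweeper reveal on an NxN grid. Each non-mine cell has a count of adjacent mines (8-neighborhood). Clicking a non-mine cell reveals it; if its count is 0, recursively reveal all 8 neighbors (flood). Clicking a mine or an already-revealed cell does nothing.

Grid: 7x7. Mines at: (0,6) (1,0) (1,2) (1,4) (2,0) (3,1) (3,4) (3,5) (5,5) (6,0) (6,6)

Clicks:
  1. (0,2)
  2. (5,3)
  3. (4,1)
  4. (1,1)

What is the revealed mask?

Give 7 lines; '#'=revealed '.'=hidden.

Answer: ..#....
.#.....
.......
.......
.####..
.####..
.####..

Derivation:
Click 1 (0,2) count=1: revealed 1 new [(0,2)] -> total=1
Click 2 (5,3) count=0: revealed 12 new [(4,1) (4,2) (4,3) (4,4) (5,1) (5,2) (5,3) (5,4) (6,1) (6,2) (6,3) (6,4)] -> total=13
Click 3 (4,1) count=1: revealed 0 new [(none)] -> total=13
Click 4 (1,1) count=3: revealed 1 new [(1,1)] -> total=14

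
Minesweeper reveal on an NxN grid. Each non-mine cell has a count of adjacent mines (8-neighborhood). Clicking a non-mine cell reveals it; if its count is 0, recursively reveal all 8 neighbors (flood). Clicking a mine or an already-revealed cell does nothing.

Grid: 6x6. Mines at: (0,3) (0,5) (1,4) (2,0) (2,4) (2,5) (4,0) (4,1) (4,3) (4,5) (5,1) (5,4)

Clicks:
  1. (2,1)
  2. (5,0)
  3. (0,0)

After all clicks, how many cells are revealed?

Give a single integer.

Click 1 (2,1) count=1: revealed 1 new [(2,1)] -> total=1
Click 2 (5,0) count=3: revealed 1 new [(5,0)] -> total=2
Click 3 (0,0) count=0: revealed 6 new [(0,0) (0,1) (0,2) (1,0) (1,1) (1,2)] -> total=8

Answer: 8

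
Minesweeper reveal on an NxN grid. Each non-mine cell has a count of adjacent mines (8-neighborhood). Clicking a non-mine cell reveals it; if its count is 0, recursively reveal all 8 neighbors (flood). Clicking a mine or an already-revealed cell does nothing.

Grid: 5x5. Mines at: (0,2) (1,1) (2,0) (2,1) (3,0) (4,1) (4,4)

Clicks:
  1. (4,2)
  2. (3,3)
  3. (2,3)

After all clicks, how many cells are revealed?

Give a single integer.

Click 1 (4,2) count=1: revealed 1 new [(4,2)] -> total=1
Click 2 (3,3) count=1: revealed 1 new [(3,3)] -> total=2
Click 3 (2,3) count=0: revealed 10 new [(0,3) (0,4) (1,2) (1,3) (1,4) (2,2) (2,3) (2,4) (3,2) (3,4)] -> total=12

Answer: 12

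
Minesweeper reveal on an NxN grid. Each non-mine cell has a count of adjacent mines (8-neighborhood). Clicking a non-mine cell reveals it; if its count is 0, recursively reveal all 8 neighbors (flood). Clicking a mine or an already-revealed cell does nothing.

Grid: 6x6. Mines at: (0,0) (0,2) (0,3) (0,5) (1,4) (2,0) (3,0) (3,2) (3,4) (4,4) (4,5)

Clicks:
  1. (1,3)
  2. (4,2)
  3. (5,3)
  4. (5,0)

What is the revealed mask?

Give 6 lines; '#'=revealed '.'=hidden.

Answer: ......
...#..
......
......
####..
####..

Derivation:
Click 1 (1,3) count=3: revealed 1 new [(1,3)] -> total=1
Click 2 (4,2) count=1: revealed 1 new [(4,2)] -> total=2
Click 3 (5,3) count=1: revealed 1 new [(5,3)] -> total=3
Click 4 (5,0) count=0: revealed 6 new [(4,0) (4,1) (4,3) (5,0) (5,1) (5,2)] -> total=9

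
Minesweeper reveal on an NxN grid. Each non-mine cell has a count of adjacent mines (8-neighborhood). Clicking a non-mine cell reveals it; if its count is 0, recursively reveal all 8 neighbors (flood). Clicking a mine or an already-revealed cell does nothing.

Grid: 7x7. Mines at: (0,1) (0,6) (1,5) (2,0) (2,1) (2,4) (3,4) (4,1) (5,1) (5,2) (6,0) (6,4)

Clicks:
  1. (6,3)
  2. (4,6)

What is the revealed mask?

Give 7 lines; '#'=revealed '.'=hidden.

Click 1 (6,3) count=2: revealed 1 new [(6,3)] -> total=1
Click 2 (4,6) count=0: revealed 10 new [(2,5) (2,6) (3,5) (3,6) (4,5) (4,6) (5,5) (5,6) (6,5) (6,6)] -> total=11

Answer: .......
.......
.....##
.....##
.....##
.....##
...#.##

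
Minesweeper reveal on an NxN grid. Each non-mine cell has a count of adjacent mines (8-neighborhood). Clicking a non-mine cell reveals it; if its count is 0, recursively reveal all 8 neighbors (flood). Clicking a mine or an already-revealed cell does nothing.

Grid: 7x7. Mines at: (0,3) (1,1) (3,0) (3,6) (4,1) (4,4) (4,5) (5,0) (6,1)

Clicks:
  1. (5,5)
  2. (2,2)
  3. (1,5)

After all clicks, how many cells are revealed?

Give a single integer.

Click 1 (5,5) count=2: revealed 1 new [(5,5)] -> total=1
Click 2 (2,2) count=1: revealed 1 new [(2,2)] -> total=2
Click 3 (1,5) count=0: revealed 16 new [(0,4) (0,5) (0,6) (1,2) (1,3) (1,4) (1,5) (1,6) (2,3) (2,4) (2,5) (2,6) (3,2) (3,3) (3,4) (3,5)] -> total=18

Answer: 18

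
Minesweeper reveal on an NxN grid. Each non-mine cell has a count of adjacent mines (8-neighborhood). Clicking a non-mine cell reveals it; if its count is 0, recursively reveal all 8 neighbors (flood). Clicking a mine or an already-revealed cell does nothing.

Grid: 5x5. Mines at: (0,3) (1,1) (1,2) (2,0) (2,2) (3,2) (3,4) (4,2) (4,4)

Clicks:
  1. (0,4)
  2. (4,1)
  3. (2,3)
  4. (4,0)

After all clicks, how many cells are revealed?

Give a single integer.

Click 1 (0,4) count=1: revealed 1 new [(0,4)] -> total=1
Click 2 (4,1) count=2: revealed 1 new [(4,1)] -> total=2
Click 3 (2,3) count=4: revealed 1 new [(2,3)] -> total=3
Click 4 (4,0) count=0: revealed 3 new [(3,0) (3,1) (4,0)] -> total=6

Answer: 6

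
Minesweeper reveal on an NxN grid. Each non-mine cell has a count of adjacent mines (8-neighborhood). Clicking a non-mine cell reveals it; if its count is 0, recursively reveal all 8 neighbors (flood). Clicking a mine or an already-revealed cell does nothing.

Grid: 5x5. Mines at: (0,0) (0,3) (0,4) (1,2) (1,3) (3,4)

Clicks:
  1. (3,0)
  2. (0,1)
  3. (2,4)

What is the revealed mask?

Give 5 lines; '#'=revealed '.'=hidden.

Click 1 (3,0) count=0: revealed 14 new [(1,0) (1,1) (2,0) (2,1) (2,2) (2,3) (3,0) (3,1) (3,2) (3,3) (4,0) (4,1) (4,2) (4,3)] -> total=14
Click 2 (0,1) count=2: revealed 1 new [(0,1)] -> total=15
Click 3 (2,4) count=2: revealed 1 new [(2,4)] -> total=16

Answer: .#...
##...
#####
####.
####.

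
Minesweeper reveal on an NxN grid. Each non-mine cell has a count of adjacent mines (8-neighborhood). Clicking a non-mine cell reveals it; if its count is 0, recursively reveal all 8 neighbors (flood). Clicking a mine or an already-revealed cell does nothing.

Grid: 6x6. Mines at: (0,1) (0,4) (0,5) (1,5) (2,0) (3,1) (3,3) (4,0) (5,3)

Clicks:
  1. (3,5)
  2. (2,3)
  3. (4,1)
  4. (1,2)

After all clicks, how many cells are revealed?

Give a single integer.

Click 1 (3,5) count=0: revealed 8 new [(2,4) (2,5) (3,4) (3,5) (4,4) (4,5) (5,4) (5,5)] -> total=8
Click 2 (2,3) count=1: revealed 1 new [(2,3)] -> total=9
Click 3 (4,1) count=2: revealed 1 new [(4,1)] -> total=10
Click 4 (1,2) count=1: revealed 1 new [(1,2)] -> total=11

Answer: 11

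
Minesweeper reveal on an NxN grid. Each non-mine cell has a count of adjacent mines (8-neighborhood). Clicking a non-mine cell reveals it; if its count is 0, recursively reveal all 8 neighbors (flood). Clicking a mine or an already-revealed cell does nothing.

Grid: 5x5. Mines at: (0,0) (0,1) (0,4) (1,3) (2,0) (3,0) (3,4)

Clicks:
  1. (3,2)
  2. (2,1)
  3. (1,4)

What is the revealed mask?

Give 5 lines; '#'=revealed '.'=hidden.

Click 1 (3,2) count=0: revealed 9 new [(2,1) (2,2) (2,3) (3,1) (3,2) (3,3) (4,1) (4,2) (4,3)] -> total=9
Click 2 (2,1) count=2: revealed 0 new [(none)] -> total=9
Click 3 (1,4) count=2: revealed 1 new [(1,4)] -> total=10

Answer: .....
....#
.###.
.###.
.###.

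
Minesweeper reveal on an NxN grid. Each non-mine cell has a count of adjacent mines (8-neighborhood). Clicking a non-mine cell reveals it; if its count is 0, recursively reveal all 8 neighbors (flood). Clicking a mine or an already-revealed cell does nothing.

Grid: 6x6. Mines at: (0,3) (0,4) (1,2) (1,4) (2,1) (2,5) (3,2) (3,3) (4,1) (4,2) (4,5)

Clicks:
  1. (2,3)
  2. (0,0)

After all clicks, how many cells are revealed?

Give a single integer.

Answer: 5

Derivation:
Click 1 (2,3) count=4: revealed 1 new [(2,3)] -> total=1
Click 2 (0,0) count=0: revealed 4 new [(0,0) (0,1) (1,0) (1,1)] -> total=5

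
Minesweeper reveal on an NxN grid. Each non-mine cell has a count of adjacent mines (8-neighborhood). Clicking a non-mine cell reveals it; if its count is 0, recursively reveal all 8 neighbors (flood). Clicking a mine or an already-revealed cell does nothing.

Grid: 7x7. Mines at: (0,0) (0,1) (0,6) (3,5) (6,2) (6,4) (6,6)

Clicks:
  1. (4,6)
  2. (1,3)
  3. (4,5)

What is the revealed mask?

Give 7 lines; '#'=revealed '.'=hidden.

Answer: ..####.
######.
######.
#####..
#######
#####..
##.....

Derivation:
Click 1 (4,6) count=1: revealed 1 new [(4,6)] -> total=1
Click 2 (1,3) count=0: revealed 33 new [(0,2) (0,3) (0,4) (0,5) (1,0) (1,1) (1,2) (1,3) (1,4) (1,5) (2,0) (2,1) (2,2) (2,3) (2,4) (2,5) (3,0) (3,1) (3,2) (3,3) (3,4) (4,0) (4,1) (4,2) (4,3) (4,4) (5,0) (5,1) (5,2) (5,3) (5,4) (6,0) (6,1)] -> total=34
Click 3 (4,5) count=1: revealed 1 new [(4,5)] -> total=35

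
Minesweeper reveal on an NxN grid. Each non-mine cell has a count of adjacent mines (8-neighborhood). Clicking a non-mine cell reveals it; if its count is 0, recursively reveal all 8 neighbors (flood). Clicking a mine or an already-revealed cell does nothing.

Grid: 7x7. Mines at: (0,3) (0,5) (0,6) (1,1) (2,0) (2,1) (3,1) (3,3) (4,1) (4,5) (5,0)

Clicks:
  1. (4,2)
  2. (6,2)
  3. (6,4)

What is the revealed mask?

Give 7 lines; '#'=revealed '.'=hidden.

Answer: .......
.......
.......
.......
..###..
.######
.######

Derivation:
Click 1 (4,2) count=3: revealed 1 new [(4,2)] -> total=1
Click 2 (6,2) count=0: revealed 14 new [(4,3) (4,4) (5,1) (5,2) (5,3) (5,4) (5,5) (5,6) (6,1) (6,2) (6,3) (6,4) (6,5) (6,6)] -> total=15
Click 3 (6,4) count=0: revealed 0 new [(none)] -> total=15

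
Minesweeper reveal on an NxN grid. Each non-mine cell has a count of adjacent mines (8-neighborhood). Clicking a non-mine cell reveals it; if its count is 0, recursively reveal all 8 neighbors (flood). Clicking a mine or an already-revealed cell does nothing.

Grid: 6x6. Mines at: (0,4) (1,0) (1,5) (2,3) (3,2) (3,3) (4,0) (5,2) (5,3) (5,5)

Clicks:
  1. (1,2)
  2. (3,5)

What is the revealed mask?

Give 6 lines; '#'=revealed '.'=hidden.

Click 1 (1,2) count=1: revealed 1 new [(1,2)] -> total=1
Click 2 (3,5) count=0: revealed 6 new [(2,4) (2,5) (3,4) (3,5) (4,4) (4,5)] -> total=7

Answer: ......
..#...
....##
....##
....##
......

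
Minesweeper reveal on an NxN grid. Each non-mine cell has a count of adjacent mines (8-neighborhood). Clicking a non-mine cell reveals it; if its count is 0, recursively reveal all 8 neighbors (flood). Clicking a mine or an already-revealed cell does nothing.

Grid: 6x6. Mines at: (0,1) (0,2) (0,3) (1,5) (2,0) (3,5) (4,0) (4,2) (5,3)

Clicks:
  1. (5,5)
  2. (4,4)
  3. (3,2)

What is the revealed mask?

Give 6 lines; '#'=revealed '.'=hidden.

Click 1 (5,5) count=0: revealed 4 new [(4,4) (4,5) (5,4) (5,5)] -> total=4
Click 2 (4,4) count=2: revealed 0 new [(none)] -> total=4
Click 3 (3,2) count=1: revealed 1 new [(3,2)] -> total=5

Answer: ......
......
......
..#...
....##
....##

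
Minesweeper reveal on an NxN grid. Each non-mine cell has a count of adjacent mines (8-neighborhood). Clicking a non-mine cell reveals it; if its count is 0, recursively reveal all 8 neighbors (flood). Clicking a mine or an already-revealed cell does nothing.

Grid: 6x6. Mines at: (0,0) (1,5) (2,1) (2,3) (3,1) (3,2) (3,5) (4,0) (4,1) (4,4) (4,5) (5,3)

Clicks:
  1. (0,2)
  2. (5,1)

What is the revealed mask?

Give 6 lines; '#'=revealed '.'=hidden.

Answer: .####.
.####.
......
......
......
.#....

Derivation:
Click 1 (0,2) count=0: revealed 8 new [(0,1) (0,2) (0,3) (0,4) (1,1) (1,2) (1,3) (1,4)] -> total=8
Click 2 (5,1) count=2: revealed 1 new [(5,1)] -> total=9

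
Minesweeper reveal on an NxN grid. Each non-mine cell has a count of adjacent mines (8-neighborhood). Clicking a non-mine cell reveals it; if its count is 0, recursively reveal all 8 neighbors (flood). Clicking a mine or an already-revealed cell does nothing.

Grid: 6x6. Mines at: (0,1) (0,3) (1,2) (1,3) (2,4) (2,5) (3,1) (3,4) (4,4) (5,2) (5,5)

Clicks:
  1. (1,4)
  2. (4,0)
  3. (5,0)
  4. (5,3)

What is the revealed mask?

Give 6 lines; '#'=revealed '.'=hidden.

Click 1 (1,4) count=4: revealed 1 new [(1,4)] -> total=1
Click 2 (4,0) count=1: revealed 1 new [(4,0)] -> total=2
Click 3 (5,0) count=0: revealed 3 new [(4,1) (5,0) (5,1)] -> total=5
Click 4 (5,3) count=2: revealed 1 new [(5,3)] -> total=6

Answer: ......
....#.
......
......
##....
##.#..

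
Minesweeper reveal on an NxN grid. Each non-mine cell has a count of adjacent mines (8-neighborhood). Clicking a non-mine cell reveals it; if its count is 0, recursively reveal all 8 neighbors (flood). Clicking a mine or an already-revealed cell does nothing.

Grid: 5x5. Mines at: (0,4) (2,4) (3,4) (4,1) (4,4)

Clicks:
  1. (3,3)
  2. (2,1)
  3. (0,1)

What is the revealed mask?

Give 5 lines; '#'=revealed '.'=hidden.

Answer: ####.
####.
####.
####.
.....

Derivation:
Click 1 (3,3) count=3: revealed 1 new [(3,3)] -> total=1
Click 2 (2,1) count=0: revealed 15 new [(0,0) (0,1) (0,2) (0,3) (1,0) (1,1) (1,2) (1,3) (2,0) (2,1) (2,2) (2,3) (3,0) (3,1) (3,2)] -> total=16
Click 3 (0,1) count=0: revealed 0 new [(none)] -> total=16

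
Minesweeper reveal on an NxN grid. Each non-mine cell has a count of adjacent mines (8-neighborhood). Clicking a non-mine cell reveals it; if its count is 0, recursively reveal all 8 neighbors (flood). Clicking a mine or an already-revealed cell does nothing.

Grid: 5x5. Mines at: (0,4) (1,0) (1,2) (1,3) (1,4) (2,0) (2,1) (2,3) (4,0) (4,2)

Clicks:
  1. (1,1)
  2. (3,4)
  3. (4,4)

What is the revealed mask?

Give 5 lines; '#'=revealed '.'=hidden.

Answer: .....
.#...
.....
...##
...##

Derivation:
Click 1 (1,1) count=4: revealed 1 new [(1,1)] -> total=1
Click 2 (3,4) count=1: revealed 1 new [(3,4)] -> total=2
Click 3 (4,4) count=0: revealed 3 new [(3,3) (4,3) (4,4)] -> total=5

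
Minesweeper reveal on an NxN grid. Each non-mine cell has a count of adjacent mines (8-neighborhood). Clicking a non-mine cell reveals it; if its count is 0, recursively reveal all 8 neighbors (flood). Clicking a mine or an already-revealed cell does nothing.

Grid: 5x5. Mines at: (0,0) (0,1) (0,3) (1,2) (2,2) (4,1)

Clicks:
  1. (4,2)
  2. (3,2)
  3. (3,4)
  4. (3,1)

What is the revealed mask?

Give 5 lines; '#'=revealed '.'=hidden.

Click 1 (4,2) count=1: revealed 1 new [(4,2)] -> total=1
Click 2 (3,2) count=2: revealed 1 new [(3,2)] -> total=2
Click 3 (3,4) count=0: revealed 8 new [(1,3) (1,4) (2,3) (2,4) (3,3) (3,4) (4,3) (4,4)] -> total=10
Click 4 (3,1) count=2: revealed 1 new [(3,1)] -> total=11

Answer: .....
...##
...##
.####
..###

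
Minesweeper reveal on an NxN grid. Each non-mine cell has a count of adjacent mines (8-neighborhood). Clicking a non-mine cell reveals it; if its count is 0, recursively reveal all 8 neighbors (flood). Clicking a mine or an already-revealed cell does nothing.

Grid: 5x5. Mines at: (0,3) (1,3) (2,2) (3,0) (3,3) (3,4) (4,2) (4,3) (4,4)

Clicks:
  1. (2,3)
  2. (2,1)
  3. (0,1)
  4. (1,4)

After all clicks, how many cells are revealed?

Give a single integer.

Click 1 (2,3) count=4: revealed 1 new [(2,3)] -> total=1
Click 2 (2,1) count=2: revealed 1 new [(2,1)] -> total=2
Click 3 (0,1) count=0: revealed 7 new [(0,0) (0,1) (0,2) (1,0) (1,1) (1,2) (2,0)] -> total=9
Click 4 (1,4) count=2: revealed 1 new [(1,4)] -> total=10

Answer: 10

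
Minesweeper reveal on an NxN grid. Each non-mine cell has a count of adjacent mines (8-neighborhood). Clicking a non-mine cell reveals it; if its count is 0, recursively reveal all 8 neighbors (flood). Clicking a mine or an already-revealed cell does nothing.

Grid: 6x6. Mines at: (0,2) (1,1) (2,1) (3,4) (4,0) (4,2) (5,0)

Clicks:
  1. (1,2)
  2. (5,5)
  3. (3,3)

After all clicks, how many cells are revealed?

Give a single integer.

Click 1 (1,2) count=3: revealed 1 new [(1,2)] -> total=1
Click 2 (5,5) count=0: revealed 6 new [(4,3) (4,4) (4,5) (5,3) (5,4) (5,5)] -> total=7
Click 3 (3,3) count=2: revealed 1 new [(3,3)] -> total=8

Answer: 8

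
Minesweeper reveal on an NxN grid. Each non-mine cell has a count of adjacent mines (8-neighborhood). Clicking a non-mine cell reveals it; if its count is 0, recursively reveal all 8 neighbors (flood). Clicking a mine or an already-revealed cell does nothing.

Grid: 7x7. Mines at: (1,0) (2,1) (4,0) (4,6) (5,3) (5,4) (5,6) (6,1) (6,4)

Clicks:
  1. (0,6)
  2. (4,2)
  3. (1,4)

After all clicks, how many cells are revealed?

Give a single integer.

Answer: 26

Derivation:
Click 1 (0,6) count=0: revealed 26 new [(0,1) (0,2) (0,3) (0,4) (0,5) (0,6) (1,1) (1,2) (1,3) (1,4) (1,5) (1,6) (2,2) (2,3) (2,4) (2,5) (2,6) (3,2) (3,3) (3,4) (3,5) (3,6) (4,2) (4,3) (4,4) (4,5)] -> total=26
Click 2 (4,2) count=1: revealed 0 new [(none)] -> total=26
Click 3 (1,4) count=0: revealed 0 new [(none)] -> total=26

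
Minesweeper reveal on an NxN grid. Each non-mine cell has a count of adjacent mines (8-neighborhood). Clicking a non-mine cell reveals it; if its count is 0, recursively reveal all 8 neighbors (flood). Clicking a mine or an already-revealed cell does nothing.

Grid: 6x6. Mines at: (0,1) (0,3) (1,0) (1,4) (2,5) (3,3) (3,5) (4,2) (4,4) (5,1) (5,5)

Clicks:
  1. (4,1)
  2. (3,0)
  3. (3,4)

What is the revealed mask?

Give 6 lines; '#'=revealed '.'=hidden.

Answer: ......
......
##....
##..#.
##....
......

Derivation:
Click 1 (4,1) count=2: revealed 1 new [(4,1)] -> total=1
Click 2 (3,0) count=0: revealed 5 new [(2,0) (2,1) (3,0) (3,1) (4,0)] -> total=6
Click 3 (3,4) count=4: revealed 1 new [(3,4)] -> total=7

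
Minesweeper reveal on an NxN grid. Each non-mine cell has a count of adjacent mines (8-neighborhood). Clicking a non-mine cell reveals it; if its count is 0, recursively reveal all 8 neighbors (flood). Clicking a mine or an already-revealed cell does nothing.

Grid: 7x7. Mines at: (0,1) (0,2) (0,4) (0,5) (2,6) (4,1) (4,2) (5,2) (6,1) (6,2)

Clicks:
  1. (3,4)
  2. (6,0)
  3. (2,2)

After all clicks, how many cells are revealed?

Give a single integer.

Answer: 32

Derivation:
Click 1 (3,4) count=0: revealed 31 new [(1,0) (1,1) (1,2) (1,3) (1,4) (1,5) (2,0) (2,1) (2,2) (2,3) (2,4) (2,5) (3,0) (3,1) (3,2) (3,3) (3,4) (3,5) (3,6) (4,3) (4,4) (4,5) (4,6) (5,3) (5,4) (5,5) (5,6) (6,3) (6,4) (6,5) (6,6)] -> total=31
Click 2 (6,0) count=1: revealed 1 new [(6,0)] -> total=32
Click 3 (2,2) count=0: revealed 0 new [(none)] -> total=32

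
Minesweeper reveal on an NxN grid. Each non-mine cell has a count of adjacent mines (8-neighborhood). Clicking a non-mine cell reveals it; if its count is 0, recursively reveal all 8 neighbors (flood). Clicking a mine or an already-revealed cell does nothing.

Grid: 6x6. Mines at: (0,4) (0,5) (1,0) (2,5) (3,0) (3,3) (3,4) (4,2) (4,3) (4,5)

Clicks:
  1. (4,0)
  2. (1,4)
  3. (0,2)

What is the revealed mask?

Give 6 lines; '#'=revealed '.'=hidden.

Answer: .###..
.####.
.###..
......
#.....
......

Derivation:
Click 1 (4,0) count=1: revealed 1 new [(4,0)] -> total=1
Click 2 (1,4) count=3: revealed 1 new [(1,4)] -> total=2
Click 3 (0,2) count=0: revealed 9 new [(0,1) (0,2) (0,3) (1,1) (1,2) (1,3) (2,1) (2,2) (2,3)] -> total=11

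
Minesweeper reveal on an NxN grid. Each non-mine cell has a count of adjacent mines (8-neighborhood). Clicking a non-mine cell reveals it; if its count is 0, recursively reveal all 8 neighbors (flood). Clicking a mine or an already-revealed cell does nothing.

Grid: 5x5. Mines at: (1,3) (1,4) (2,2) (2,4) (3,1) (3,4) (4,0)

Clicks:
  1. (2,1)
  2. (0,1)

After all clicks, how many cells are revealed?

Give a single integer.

Answer: 8

Derivation:
Click 1 (2,1) count=2: revealed 1 new [(2,1)] -> total=1
Click 2 (0,1) count=0: revealed 7 new [(0,0) (0,1) (0,2) (1,0) (1,1) (1,2) (2,0)] -> total=8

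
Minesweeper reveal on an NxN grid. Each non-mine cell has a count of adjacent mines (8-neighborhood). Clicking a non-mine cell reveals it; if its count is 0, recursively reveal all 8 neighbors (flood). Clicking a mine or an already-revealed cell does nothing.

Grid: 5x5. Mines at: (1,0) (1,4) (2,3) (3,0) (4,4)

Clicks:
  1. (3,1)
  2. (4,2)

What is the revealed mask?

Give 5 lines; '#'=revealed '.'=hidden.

Click 1 (3,1) count=1: revealed 1 new [(3,1)] -> total=1
Click 2 (4,2) count=0: revealed 5 new [(3,2) (3,3) (4,1) (4,2) (4,3)] -> total=6

Answer: .....
.....
.....
.###.
.###.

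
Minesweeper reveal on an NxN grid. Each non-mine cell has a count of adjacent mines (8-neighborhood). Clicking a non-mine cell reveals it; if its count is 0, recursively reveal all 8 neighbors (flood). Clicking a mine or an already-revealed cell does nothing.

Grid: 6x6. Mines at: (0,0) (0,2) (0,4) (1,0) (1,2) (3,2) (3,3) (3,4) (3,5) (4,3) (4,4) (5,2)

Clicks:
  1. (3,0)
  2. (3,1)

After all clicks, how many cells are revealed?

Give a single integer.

Answer: 8

Derivation:
Click 1 (3,0) count=0: revealed 8 new [(2,0) (2,1) (3,0) (3,1) (4,0) (4,1) (5,0) (5,1)] -> total=8
Click 2 (3,1) count=1: revealed 0 new [(none)] -> total=8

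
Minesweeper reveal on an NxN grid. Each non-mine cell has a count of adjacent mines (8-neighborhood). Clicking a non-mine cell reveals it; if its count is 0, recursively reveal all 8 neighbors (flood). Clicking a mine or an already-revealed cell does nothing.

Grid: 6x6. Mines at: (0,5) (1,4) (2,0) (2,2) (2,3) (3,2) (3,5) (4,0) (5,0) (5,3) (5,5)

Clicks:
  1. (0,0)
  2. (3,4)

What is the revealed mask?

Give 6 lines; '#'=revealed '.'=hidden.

Click 1 (0,0) count=0: revealed 8 new [(0,0) (0,1) (0,2) (0,3) (1,0) (1,1) (1,2) (1,3)] -> total=8
Click 2 (3,4) count=2: revealed 1 new [(3,4)] -> total=9

Answer: ####..
####..
......
....#.
......
......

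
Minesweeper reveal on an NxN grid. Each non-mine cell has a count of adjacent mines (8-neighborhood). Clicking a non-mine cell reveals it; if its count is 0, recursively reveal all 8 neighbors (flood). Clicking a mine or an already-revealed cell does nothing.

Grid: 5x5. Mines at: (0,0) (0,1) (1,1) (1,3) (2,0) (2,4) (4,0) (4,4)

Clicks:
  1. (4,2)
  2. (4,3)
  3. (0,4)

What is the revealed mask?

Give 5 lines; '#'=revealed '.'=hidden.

Click 1 (4,2) count=0: revealed 9 new [(2,1) (2,2) (2,3) (3,1) (3,2) (3,3) (4,1) (4,2) (4,3)] -> total=9
Click 2 (4,3) count=1: revealed 0 new [(none)] -> total=9
Click 3 (0,4) count=1: revealed 1 new [(0,4)] -> total=10

Answer: ....#
.....
.###.
.###.
.###.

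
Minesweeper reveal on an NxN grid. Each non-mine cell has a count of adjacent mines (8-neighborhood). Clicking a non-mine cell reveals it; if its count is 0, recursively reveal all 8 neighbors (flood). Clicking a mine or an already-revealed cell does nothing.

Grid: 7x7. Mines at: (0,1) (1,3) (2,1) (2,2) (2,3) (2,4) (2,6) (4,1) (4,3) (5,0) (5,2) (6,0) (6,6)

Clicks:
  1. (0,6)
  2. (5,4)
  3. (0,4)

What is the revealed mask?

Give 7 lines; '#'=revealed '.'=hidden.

Answer: ....###
....###
.......
.......
.......
....#..
.......

Derivation:
Click 1 (0,6) count=0: revealed 6 new [(0,4) (0,5) (0,6) (1,4) (1,5) (1,6)] -> total=6
Click 2 (5,4) count=1: revealed 1 new [(5,4)] -> total=7
Click 3 (0,4) count=1: revealed 0 new [(none)] -> total=7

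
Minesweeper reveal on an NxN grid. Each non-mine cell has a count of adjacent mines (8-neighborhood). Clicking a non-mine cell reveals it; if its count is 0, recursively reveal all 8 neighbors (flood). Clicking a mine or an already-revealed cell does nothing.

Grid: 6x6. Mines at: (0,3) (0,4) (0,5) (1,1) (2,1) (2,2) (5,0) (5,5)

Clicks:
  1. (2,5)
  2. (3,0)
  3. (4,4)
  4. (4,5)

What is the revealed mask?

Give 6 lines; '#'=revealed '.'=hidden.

Answer: ......
...###
...###
######
.#####
.####.

Derivation:
Click 1 (2,5) count=0: revealed 20 new [(1,3) (1,4) (1,5) (2,3) (2,4) (2,5) (3,1) (3,2) (3,3) (3,4) (3,5) (4,1) (4,2) (4,3) (4,4) (4,5) (5,1) (5,2) (5,3) (5,4)] -> total=20
Click 2 (3,0) count=1: revealed 1 new [(3,0)] -> total=21
Click 3 (4,4) count=1: revealed 0 new [(none)] -> total=21
Click 4 (4,5) count=1: revealed 0 new [(none)] -> total=21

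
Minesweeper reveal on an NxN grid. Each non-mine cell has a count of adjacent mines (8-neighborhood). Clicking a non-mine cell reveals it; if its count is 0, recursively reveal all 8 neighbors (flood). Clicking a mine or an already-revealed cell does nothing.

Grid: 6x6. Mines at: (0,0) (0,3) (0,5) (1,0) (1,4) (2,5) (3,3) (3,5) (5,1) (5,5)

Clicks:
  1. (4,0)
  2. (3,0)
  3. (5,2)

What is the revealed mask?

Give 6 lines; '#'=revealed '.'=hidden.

Click 1 (4,0) count=1: revealed 1 new [(4,0)] -> total=1
Click 2 (3,0) count=0: revealed 8 new [(2,0) (2,1) (2,2) (3,0) (3,1) (3,2) (4,1) (4,2)] -> total=9
Click 3 (5,2) count=1: revealed 1 new [(5,2)] -> total=10

Answer: ......
......
###...
###...
###...
..#...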